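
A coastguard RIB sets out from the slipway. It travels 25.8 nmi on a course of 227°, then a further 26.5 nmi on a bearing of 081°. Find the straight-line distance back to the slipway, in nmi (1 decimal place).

15.3 nmi

Leg 1 (227°, 25.8 nmi): east 25.8 sin 227° = -18.87, north 25.8 cos 227° = -17.60
Leg 2 (081°, 26.5 nmi): east 26.5 sin 81° = 26.17, north 26.5 cos 81° = 4.15
Net: 7.30 east, -13.45 north. Distance = √((7.30)² + (-13.45)²) = 15.306 nmi.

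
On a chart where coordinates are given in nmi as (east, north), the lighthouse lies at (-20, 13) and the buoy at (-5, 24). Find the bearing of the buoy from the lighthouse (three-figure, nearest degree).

054°

Δeast = -5 − -20 = 15.00; Δnorth = 24 − 13 = 11.00.
Bearing = atan2(Δeast, Δnorth) mod 360° = 53.75° ≈ 054°.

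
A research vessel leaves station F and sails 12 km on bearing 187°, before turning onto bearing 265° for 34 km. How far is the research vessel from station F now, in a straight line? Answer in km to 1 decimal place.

38.3 km

Leg 1 (187°, 12 km): east 12 sin 187° = -1.46, north 12 cos 187° = -11.91
Leg 2 (265°, 34 km): east 34 sin 265° = -33.87, north 34 cos 265° = -2.96
Net: -35.33 east, -14.87 north. Distance = √((-35.33)² + (-14.87)²) = 38.336 km.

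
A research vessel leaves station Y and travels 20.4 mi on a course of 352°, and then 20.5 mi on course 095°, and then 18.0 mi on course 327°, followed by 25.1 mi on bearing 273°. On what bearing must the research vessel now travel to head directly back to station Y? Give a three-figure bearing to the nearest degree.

154°

Leg 1 (352°, 20.4 mi): east 20.4 sin 352° = -2.84, north 20.4 cos 352° = 20.20
Leg 2 (095°, 20.5 mi): east 20.5 sin 95° = 20.42, north 20.5 cos 95° = -1.79
Leg 3 (327°, 18.0 mi): east 18.0 sin 327° = -9.80, north 18.0 cos 327° = 15.10
Leg 4 (273°, 25.1 mi): east 25.1 sin 273° = -25.07, north 25.1 cos 273° = 1.31
Net displacement: -17.29 east, 34.82 north. Direction back to start is (17.29, -34.82): bearing = atan2(17.29, -34.82) mod 360° = 153.60° ≈ 154°.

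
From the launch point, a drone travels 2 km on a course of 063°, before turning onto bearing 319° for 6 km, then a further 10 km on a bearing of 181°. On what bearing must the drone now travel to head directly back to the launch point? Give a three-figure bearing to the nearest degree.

Leg 1 (063°, 2 km): east 2 sin 63° = 1.78, north 2 cos 63° = 0.91
Leg 2 (319°, 6 km): east 6 sin 319° = -3.94, north 6 cos 319° = 4.53
Leg 3 (181°, 10 km): east 10 sin 181° = -0.17, north 10 cos 181° = -10.00
Net displacement: -2.33 east, -4.56 north. Direction back to start is (2.33, 4.56): bearing = atan2(2.33, 4.56) mod 360° = 27.04° ≈ 027°.

027°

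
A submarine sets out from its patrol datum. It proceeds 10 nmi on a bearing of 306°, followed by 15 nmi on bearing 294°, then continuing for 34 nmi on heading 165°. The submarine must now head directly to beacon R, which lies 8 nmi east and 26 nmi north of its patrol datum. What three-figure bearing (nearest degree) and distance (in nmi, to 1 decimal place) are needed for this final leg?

024°, 51.4 nmi

Leg 1 (306°, 10 nmi): east 10 sin 306° = -8.09, north 10 cos 306° = 5.88
Leg 2 (294°, 15 nmi): east 15 sin 294° = -13.70, north 15 cos 294° = 6.10
Leg 3 (165°, 34 nmi): east 34 sin 165° = 8.80, north 34 cos 165° = -32.84
Current position: (-12.99, -20.86). Target: (8, 26). Remaining: Δeast = 20.99, Δnorth = 46.86.
Bearing = atan2(20.99, 46.86) mod 360° = 24.13°; distance = √((20.99)² + (46.86)²) = 51.350 nmi.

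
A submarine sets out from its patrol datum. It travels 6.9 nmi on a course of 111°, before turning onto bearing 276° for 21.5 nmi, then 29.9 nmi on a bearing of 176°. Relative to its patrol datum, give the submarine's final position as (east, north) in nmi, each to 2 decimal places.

(-12.85, -30.05)

Leg 1 (111°, 6.9 nmi): east 6.9 sin 111° = 6.44, north 6.9 cos 111° = -2.47
Leg 2 (276°, 21.5 nmi): east 21.5 sin 276° = -21.38, north 21.5 cos 276° = 2.25
Leg 3 (176°, 29.9 nmi): east 29.9 sin 176° = 2.09, north 29.9 cos 176° = -29.83
Summing: -12.85 nmi east, -30.05 nmi north → (-12.85, -30.05).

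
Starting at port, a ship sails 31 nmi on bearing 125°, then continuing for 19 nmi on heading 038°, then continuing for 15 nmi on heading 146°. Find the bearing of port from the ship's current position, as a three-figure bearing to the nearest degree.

Leg 1 (125°, 31 nmi): east 31 sin 125° = 25.39, north 31 cos 125° = -17.78
Leg 2 (038°, 19 nmi): east 19 sin 38° = 11.70, north 19 cos 38° = 14.97
Leg 3 (146°, 15 nmi): east 15 sin 146° = 8.39, north 15 cos 146° = -12.44
Net displacement: 45.48 east, -15.24 north. Direction back to start is (-45.48, 15.24): bearing = atan2(-45.48, 15.24) mod 360° = 288.53° ≈ 289°.

289°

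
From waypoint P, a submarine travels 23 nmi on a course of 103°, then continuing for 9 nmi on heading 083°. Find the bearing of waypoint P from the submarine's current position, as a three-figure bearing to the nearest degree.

Leg 1 (103°, 23 nmi): east 23 sin 103° = 22.41, north 23 cos 103° = -5.17
Leg 2 (083°, 9 nmi): east 9 sin 83° = 8.93, north 9 cos 83° = 1.10
Net displacement: 31.34 east, -4.08 north. Direction back to start is (-31.34, 4.08): bearing = atan2(-31.34, 4.08) mod 360° = 277.41° ≈ 277°.

277°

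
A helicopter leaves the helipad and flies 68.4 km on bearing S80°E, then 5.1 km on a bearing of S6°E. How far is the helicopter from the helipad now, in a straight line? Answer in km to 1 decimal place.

70.0 km

Leg 1 (S80°E, 68.4 km): east 68.4 sin 100° = 67.36, north 68.4 cos 100° = -11.88
Leg 2 (S6°E, 5.1 km): east 5.1 sin 174° = 0.53, north 5.1 cos 174° = -5.07
Net: 67.89 east, -16.95 north. Distance = √((67.89)² + (-16.95)²) = 69.978 km.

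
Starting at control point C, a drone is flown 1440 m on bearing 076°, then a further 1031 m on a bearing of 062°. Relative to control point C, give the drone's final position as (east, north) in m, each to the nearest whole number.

(2308, 832)

Leg 1 (076°, 1440 m): east 1440 sin 76° = 1397.23, north 1440 cos 76° = 348.37
Leg 2 (062°, 1031 m): east 1031 sin 62° = 910.32, north 1031 cos 62° = 484.03
Summing: 2307.54 m east, 832.39 m north → (2308, 832).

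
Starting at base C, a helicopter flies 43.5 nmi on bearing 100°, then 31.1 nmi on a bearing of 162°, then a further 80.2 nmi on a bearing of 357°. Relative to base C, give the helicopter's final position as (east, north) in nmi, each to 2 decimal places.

Leg 1 (100°, 43.5 nmi): east 43.5 sin 100° = 42.84, north 43.5 cos 100° = -7.55
Leg 2 (162°, 31.1 nmi): east 31.1 sin 162° = 9.61, north 31.1 cos 162° = -29.58
Leg 3 (357°, 80.2 nmi): east 80.2 sin 357° = -4.20, north 80.2 cos 357° = 80.09
Summing: 48.25 nmi east, 42.96 nmi north → (48.25, 42.96).

(48.25, 42.96)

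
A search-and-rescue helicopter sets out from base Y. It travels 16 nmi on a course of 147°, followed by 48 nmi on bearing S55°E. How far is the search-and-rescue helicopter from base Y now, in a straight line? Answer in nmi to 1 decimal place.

63.1 nmi

Leg 1 (147°, 16 nmi): east 16 sin 147° = 8.71, north 16 cos 147° = -13.42
Leg 2 (S55°E, 48 nmi): east 48 sin 125° = 39.32, north 48 cos 125° = -27.53
Net: 48.03 east, -40.95 north. Distance = √((48.03)² + (-40.95)²) = 63.120 nmi.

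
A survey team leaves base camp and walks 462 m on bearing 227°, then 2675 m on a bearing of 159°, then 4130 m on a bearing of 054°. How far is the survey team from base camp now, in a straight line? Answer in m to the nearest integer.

3981 m

Leg 1 (227°, 462 m): east 462 sin 227° = -337.89, north 462 cos 227° = -315.08
Leg 2 (159°, 2675 m): east 2675 sin 159° = 958.63, north 2675 cos 159° = -2497.33
Leg 3 (054°, 4130 m): east 4130 sin 54° = 3341.24, north 4130 cos 54° = 2427.55
Net: 3961.99 east, -384.86 north. Distance = √((3961.99)² + (-384.86)²) = 3980.637 m.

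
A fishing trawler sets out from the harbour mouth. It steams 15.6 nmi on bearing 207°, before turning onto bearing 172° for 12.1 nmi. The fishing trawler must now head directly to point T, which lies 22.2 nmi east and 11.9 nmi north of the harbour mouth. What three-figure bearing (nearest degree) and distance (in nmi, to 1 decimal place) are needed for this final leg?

Leg 1 (207°, 15.6 nmi): east 15.6 sin 207° = -7.08, north 15.6 cos 207° = -13.90
Leg 2 (172°, 12.1 nmi): east 12.1 sin 172° = 1.68, north 12.1 cos 172° = -11.98
Current position: (-5.40, -25.88). Target: (22.2, 11.9). Remaining: Δeast = 27.60, Δnorth = 37.78.
Bearing = atan2(27.60, 37.78) mod 360° = 36.15°; distance = √((27.60)² + (37.78)²) = 46.788 nmi.

036°, 46.8 nmi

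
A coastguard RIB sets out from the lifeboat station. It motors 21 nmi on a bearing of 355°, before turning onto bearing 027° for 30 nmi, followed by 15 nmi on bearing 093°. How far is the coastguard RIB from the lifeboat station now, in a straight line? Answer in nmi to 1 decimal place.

Leg 1 (355°, 21 nmi): east 21 sin 355° = -1.83, north 21 cos 355° = 20.92
Leg 2 (027°, 30 nmi): east 30 sin 27° = 13.62, north 30 cos 27° = 26.73
Leg 3 (093°, 15 nmi): east 15 sin 93° = 14.98, north 15 cos 93° = -0.79
Net: 26.77 east, 46.87 north. Distance = √((26.77)² + (46.87)²) = 53.972 nmi.

54.0 nmi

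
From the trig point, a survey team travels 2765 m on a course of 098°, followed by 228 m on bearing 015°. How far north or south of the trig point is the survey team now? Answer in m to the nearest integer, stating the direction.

165 m south

Leg 1 (098°, 2765 m): east 2765 sin 98° = 2738.09, north 2765 cos 98° = -384.81
Leg 2 (015°, 228 m): east 228 sin 15° = 59.01, north 228 cos 15° = 220.23
Net north component: -164.58 m.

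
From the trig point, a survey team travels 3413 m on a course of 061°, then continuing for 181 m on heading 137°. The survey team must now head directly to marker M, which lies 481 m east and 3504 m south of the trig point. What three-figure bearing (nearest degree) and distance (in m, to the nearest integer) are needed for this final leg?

Leg 1 (061°, 3413 m): east 3413 sin 61° = 2985.08, north 3413 cos 61° = 1654.66
Leg 2 (137°, 181 m): east 181 sin 137° = 123.44, north 181 cos 137° = -132.38
Current position: (3108.52, 1522.28). Target: (481, -3504). Remaining: Δeast = -2627.52, Δnorth = -5026.28.
Bearing = atan2(-2627.52, -5026.28) mod 360° = 207.60°; distance = √((-2627.52)² + (-5026.28)²) = 5671.627 m.

208°, 5672 m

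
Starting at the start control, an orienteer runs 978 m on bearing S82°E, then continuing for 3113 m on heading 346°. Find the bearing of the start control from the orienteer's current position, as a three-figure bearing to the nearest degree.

184°

Leg 1 (S82°E, 978 m): east 978 sin 98° = 968.48, north 978 cos 98° = -136.11
Leg 2 (346°, 3113 m): east 3113 sin 346° = -753.10, north 3113 cos 346° = 3020.53
Net displacement: 215.38 east, 2884.42 north. Direction back to start is (-215.38, -2884.42): bearing = atan2(-215.38, -2884.42) mod 360° = 184.27° ≈ 184°.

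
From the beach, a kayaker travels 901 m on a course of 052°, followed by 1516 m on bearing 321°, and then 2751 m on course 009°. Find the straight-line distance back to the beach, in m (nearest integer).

4454 m

Leg 1 (052°, 901 m): east 901 sin 52° = 710.00, north 901 cos 52° = 554.71
Leg 2 (321°, 1516 m): east 1516 sin 321° = -954.05, north 1516 cos 321° = 1178.15
Leg 3 (009°, 2751 m): east 2751 sin 9° = 430.35, north 2751 cos 9° = 2717.13
Net: 186.30 east, 4449.99 north. Distance = √((186.30)² + (4449.99)²) = 4453.893 m.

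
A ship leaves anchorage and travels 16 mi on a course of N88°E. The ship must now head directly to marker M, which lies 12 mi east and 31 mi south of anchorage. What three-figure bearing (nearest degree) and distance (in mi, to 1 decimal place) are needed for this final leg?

Leg 1 (N88°E, 16 mi): east 16 sin 88° = 15.99, north 16 cos 88° = 0.56
Current position: (15.99, 0.56). Target: (12, -31). Remaining: Δeast = -3.99, Δnorth = -31.56.
Bearing = atan2(-3.99, -31.56) mod 360° = 187.21°; distance = √((-3.99)² + (-31.56)²) = 31.810 mi.

187°, 31.8 mi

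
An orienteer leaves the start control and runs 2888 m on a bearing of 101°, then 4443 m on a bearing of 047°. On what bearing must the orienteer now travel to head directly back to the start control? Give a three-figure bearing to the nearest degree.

248°

Leg 1 (101°, 2888 m): east 2888 sin 101° = 2834.94, north 2888 cos 101° = -551.06
Leg 2 (047°, 4443 m): east 4443 sin 47° = 3249.40, north 4443 cos 47° = 3030.12
Net displacement: 6084.34 east, 2479.06 north. Direction back to start is (-6084.34, -2479.06): bearing = atan2(-6084.34, -2479.06) mod 360° = 247.83° ≈ 248°.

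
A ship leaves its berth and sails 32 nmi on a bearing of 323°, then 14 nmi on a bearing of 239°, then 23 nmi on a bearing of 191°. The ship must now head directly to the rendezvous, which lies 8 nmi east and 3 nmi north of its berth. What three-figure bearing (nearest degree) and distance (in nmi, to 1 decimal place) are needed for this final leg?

Leg 1 (323°, 32 nmi): east 32 sin 323° = -19.26, north 32 cos 323° = 25.56
Leg 2 (239°, 14 nmi): east 14 sin 239° = -12.00, north 14 cos 239° = -7.21
Leg 3 (191°, 23 nmi): east 23 sin 191° = -4.39, north 23 cos 191° = -22.58
Current position: (-35.65, -4.23). Target: (8, 3). Remaining: Δeast = 43.65, Δnorth = 7.23.
Bearing = atan2(43.65, 7.23) mod 360° = 80.59°; distance = √((43.65)² + (7.23)²) = 44.242 nmi.

081°, 44.2 nmi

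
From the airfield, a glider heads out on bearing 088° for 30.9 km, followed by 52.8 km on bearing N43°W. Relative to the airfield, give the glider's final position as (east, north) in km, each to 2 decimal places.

Leg 1 (088°, 30.9 km): east 30.9 sin 88° = 30.88, north 30.9 cos 88° = 1.08
Leg 2 (N43°W, 52.8 km): east 52.8 sin 317° = -36.01, north 52.8 cos 317° = 38.62
Summing: -5.13 km east, 39.69 km north → (-5.13, 39.69).

(-5.13, 39.69)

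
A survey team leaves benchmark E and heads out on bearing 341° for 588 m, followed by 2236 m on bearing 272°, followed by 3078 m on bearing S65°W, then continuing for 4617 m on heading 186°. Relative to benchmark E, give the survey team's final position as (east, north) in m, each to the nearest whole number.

Leg 1 (341°, 588 m): east 588 sin 341° = -191.43, north 588 cos 341° = 555.96
Leg 2 (272°, 2236 m): east 2236 sin 272° = -2234.64, north 2236 cos 272° = 78.04
Leg 3 (S65°W, 3078 m): east 3078 sin 245° = -2789.62, north 3078 cos 245° = -1300.82
Leg 4 (186°, 4617 m): east 4617 sin 186° = -482.61, north 4617 cos 186° = -4591.71
Summing: -5698.30 m east, -5258.53 m north → (-5698, -5259).

(-5698, -5259)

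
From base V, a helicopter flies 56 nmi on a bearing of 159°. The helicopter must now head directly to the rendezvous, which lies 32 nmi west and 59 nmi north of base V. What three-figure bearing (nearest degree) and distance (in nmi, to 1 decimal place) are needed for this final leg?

Leg 1 (159°, 56 nmi): east 56 sin 159° = 20.07, north 56 cos 159° = -52.28
Current position: (20.07, -52.28). Target: (-32, 59). Remaining: Δeast = -52.07, Δnorth = 111.28.
Bearing = atan2(-52.07, 111.28) mod 360° = 334.92°; distance = √((-52.07)² + (111.28)²) = 122.860 nmi.

335°, 122.9 nmi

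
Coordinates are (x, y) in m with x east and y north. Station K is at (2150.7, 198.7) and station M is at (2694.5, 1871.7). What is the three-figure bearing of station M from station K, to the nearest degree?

Δeast = 2694.5 − 2150.7 = 543.80; Δnorth = 1871.7 − 198.7 = 1673.00.
Bearing = atan2(Δeast, Δnorth) mod 360° = 18.01° ≈ 018°.

018°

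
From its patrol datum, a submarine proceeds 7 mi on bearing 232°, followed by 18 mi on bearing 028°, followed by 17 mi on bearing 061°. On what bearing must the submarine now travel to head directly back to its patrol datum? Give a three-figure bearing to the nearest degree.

222°

Leg 1 (232°, 7 mi): east 7 sin 232° = -5.52, north 7 cos 232° = -4.31
Leg 2 (028°, 18 mi): east 18 sin 28° = 8.45, north 18 cos 28° = 15.89
Leg 3 (061°, 17 mi): east 17 sin 61° = 14.87, north 17 cos 61° = 8.24
Net displacement: 17.80 east, 19.83 north. Direction back to start is (-17.80, -19.83): bearing = atan2(-17.80, -19.83) mod 360° = 221.92° ≈ 222°.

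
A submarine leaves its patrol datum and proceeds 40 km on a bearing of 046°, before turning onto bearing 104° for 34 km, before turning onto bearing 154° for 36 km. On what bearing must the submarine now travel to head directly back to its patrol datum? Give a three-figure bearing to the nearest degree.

Leg 1 (046°, 40 km): east 40 sin 46° = 28.77, north 40 cos 46° = 27.79
Leg 2 (104°, 34 km): east 34 sin 104° = 32.99, north 34 cos 104° = -8.23
Leg 3 (154°, 36 km): east 36 sin 154° = 15.78, north 36 cos 154° = -32.36
Net displacement: 77.55 east, -12.80 north. Direction back to start is (-77.55, 12.80): bearing = atan2(-77.55, 12.80) mod 360° = 279.37° ≈ 279°.

279°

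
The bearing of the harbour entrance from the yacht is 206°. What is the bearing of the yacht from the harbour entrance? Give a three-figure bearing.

026°

Back-bearing = 206° − 180° = 026°.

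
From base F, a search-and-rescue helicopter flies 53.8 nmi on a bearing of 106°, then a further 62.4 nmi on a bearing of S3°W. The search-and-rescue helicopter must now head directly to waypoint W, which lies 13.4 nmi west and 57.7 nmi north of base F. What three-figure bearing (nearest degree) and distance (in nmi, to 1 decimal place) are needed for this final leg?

Leg 1 (106°, 53.8 nmi): east 53.8 sin 106° = 51.72, north 53.8 cos 106° = -14.83
Leg 2 (S3°W, 62.4 nmi): east 62.4 sin 183° = -3.27, north 62.4 cos 183° = -62.31
Current position: (48.45, -77.14). Target: (-13.4, 57.7). Remaining: Δeast = -61.85, Δnorth = 134.84.
Bearing = atan2(-61.85, 134.84) mod 360° = 335.36°; distance = √((-61.85)² + (134.84)²) = 148.352 nmi.

335°, 148.4 nmi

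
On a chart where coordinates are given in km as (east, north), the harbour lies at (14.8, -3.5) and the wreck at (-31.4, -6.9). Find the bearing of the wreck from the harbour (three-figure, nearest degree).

Δeast = -31.4 − 14.8 = -46.20; Δnorth = -6.9 − -3.5 = -3.40.
Bearing = atan2(Δeast, Δnorth) mod 360° = 265.79° ≈ 266°.

266°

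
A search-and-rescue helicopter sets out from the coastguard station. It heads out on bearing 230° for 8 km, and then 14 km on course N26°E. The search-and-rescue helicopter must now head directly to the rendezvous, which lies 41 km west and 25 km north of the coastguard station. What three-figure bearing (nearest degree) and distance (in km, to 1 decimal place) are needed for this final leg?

Leg 1 (230°, 8 km): east 8 sin 230° = -6.13, north 8 cos 230° = -5.14
Leg 2 (N26°E, 14 km): east 14 sin 26° = 6.14, north 14 cos 26° = 12.58
Current position: (0.01, 7.44). Target: (-41, 25). Remaining: Δeast = -41.01, Δnorth = 17.56.
Bearing = atan2(-41.01, 17.56) mod 360° = 293.18°; distance = √((-41.01)² + (17.56)²) = 44.610 km.

293°, 44.6 km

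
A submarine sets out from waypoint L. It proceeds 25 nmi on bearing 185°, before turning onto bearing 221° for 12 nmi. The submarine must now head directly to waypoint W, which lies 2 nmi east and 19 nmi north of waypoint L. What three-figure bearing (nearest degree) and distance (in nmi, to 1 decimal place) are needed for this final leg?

Leg 1 (185°, 25 nmi): east 25 sin 185° = -2.18, north 25 cos 185° = -24.90
Leg 2 (221°, 12 nmi): east 12 sin 221° = -7.87, north 12 cos 221° = -9.06
Current position: (-10.05, -33.96). Target: (2, 19). Remaining: Δeast = 12.05, Δnorth = 52.96.
Bearing = atan2(12.05, 52.96) mod 360° = 12.82°; distance = √((12.05)² + (52.96)²) = 54.315 nmi.

013°, 54.3 nmi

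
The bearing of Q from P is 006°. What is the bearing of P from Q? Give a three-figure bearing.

Back-bearing = 006° + 180° = 186°.

186°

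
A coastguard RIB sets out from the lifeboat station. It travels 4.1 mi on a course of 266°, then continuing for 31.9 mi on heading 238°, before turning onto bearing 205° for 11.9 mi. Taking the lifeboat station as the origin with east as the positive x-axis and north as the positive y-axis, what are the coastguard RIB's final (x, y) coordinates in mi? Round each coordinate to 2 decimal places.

Leg 1 (266°, 4.1 mi): east 4.1 sin 266° = -4.09, north 4.1 cos 266° = -0.29
Leg 2 (238°, 31.9 mi): east 31.9 sin 238° = -27.05, north 31.9 cos 238° = -16.90
Leg 3 (205°, 11.9 mi): east 11.9 sin 205° = -5.03, north 11.9 cos 205° = -10.79
Summing: -36.17 mi east, -27.98 mi north → (-36.17, -27.98).

(-36.17, -27.98)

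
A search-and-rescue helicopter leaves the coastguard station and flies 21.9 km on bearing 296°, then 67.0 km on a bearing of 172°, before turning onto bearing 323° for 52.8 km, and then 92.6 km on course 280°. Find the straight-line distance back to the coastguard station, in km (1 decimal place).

Leg 1 (296°, 21.9 km): east 21.9 sin 296° = -19.68, north 21.9 cos 296° = 9.60
Leg 2 (172°, 67.0 km): east 67.0 sin 172° = 9.32, north 67.0 cos 172° = -66.35
Leg 3 (323°, 52.8 km): east 52.8 sin 323° = -31.78, north 52.8 cos 323° = 42.17
Leg 4 (280°, 92.6 km): east 92.6 sin 280° = -91.19, north 92.6 cos 280° = 16.08
Net: -133.33 east, 1.50 north. Distance = √((-133.33)² + (1.50)²) = 133.336 km.

133.3 km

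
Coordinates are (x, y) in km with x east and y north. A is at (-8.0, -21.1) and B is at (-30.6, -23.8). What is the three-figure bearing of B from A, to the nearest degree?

263°

Δeast = -30.6 − -8.0 = -22.60; Δnorth = -23.8 − -21.1 = -2.70.
Bearing = atan2(Δeast, Δnorth) mod 360° = 263.19° ≈ 263°.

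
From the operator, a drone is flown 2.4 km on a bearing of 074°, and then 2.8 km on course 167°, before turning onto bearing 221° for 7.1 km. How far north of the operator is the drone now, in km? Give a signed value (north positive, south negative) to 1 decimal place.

Leg 1 (074°, 2.4 km): east 2.4 sin 74° = 2.31, north 2.4 cos 74° = 0.66
Leg 2 (167°, 2.8 km): east 2.8 sin 167° = 0.63, north 2.8 cos 167° = -2.73
Leg 3 (221°, 7.1 km): east 7.1 sin 221° = -4.66, north 7.1 cos 221° = -5.36
Net north component: -7.43 km.

-7.4 km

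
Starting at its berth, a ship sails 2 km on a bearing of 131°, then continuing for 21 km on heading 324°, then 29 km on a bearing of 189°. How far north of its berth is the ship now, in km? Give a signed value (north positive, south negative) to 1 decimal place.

-13.0 km

Leg 1 (131°, 2 km): east 2 sin 131° = 1.51, north 2 cos 131° = -1.31
Leg 2 (324°, 21 km): east 21 sin 324° = -12.34, north 21 cos 324° = 16.99
Leg 3 (189°, 29 km): east 29 sin 189° = -4.54, north 29 cos 189° = -28.64
Net north component: -12.97 km.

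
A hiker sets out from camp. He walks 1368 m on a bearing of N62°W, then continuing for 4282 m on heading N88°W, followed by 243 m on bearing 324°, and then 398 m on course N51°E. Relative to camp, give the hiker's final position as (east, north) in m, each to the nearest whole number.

Leg 1 (N62°W, 1368 m): east 1368 sin 298° = -1207.87, north 1368 cos 298° = 642.24
Leg 2 (N88°W, 4282 m): east 4282 sin 272° = -4279.39, north 4282 cos 272° = 149.44
Leg 3 (324°, 243 m): east 243 sin 324° = -142.83, north 243 cos 324° = 196.59
Leg 4 (N51°E, 398 m): east 398 sin 51° = 309.30, north 398 cos 51° = 250.47
Summing: -5320.79 m east, 1238.74 m north → (-5321, 1239).

(-5321, 1239)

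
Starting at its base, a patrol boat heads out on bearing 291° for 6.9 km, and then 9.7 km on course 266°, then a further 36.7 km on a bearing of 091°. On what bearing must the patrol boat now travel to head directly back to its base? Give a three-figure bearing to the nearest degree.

Leg 1 (291°, 6.9 km): east 6.9 sin 291° = -6.44, north 6.9 cos 291° = 2.47
Leg 2 (266°, 9.7 km): east 9.7 sin 266° = -9.68, north 9.7 cos 266° = -0.68
Leg 3 (091°, 36.7 km): east 36.7 sin 91° = 36.69, north 36.7 cos 91° = -0.64
Net displacement: 20.58 east, 1.16 north. Direction back to start is (-20.58, -1.16): bearing = atan2(-20.58, -1.16) mod 360° = 266.79° ≈ 267°.

267°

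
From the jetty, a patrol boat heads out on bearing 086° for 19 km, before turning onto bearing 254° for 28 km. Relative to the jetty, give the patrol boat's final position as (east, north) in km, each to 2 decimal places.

(-7.96, -6.39)

Leg 1 (086°, 19 km): east 19 sin 86° = 18.95, north 19 cos 86° = 1.33
Leg 2 (254°, 28 km): east 28 sin 254° = -26.92, north 28 cos 254° = -7.72
Summing: -7.96 km east, -6.39 km north → (-7.96, -6.39).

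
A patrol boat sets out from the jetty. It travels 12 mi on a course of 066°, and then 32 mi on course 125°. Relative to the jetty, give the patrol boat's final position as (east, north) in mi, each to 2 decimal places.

Leg 1 (066°, 12 mi): east 12 sin 66° = 10.96, north 12 cos 66° = 4.88
Leg 2 (125°, 32 mi): east 32 sin 125° = 26.21, north 32 cos 125° = -18.35
Summing: 37.18 mi east, -13.47 mi north → (37.18, -13.47).

(37.18, -13.47)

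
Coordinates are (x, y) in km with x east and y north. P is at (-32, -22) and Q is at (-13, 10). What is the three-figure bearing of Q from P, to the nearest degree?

031°

Δeast = -13 − -32 = 19.00; Δnorth = 10 − -22 = 32.00.
Bearing = atan2(Δeast, Δnorth) mod 360° = 30.70° ≈ 031°.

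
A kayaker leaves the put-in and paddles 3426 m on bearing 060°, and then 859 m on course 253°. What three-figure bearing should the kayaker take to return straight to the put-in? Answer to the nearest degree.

Leg 1 (060°, 3426 m): east 3426 sin 60° = 2967.00, north 3426 cos 60° = 1713.00
Leg 2 (253°, 859 m): east 859 sin 253° = -821.47, north 859 cos 253° = -251.15
Net displacement: 2145.54 east, 1461.85 north. Direction back to start is (-2145.54, -1461.85): bearing = atan2(-2145.54, -1461.85) mod 360° = 235.73° ≈ 236°.

236°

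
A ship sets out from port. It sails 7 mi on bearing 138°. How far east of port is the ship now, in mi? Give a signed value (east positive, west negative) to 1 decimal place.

4.7 mi

Leg 1 (138°, 7 mi): east 7 sin 138° = 4.68, north 7 cos 138° = -5.20
Net east component: 4.68 mi.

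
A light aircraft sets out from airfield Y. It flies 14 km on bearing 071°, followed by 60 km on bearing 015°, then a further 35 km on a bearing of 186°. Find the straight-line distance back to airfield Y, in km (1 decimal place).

Leg 1 (071°, 14 km): east 14 sin 71° = 13.24, north 14 cos 71° = 4.56
Leg 2 (015°, 60 km): east 60 sin 15° = 15.53, north 60 cos 15° = 57.96
Leg 3 (186°, 35 km): east 35 sin 186° = -3.66, north 35 cos 186° = -34.81
Net: 25.11 east, 27.71 north. Distance = √((25.11)² + (27.71)²) = 37.390 km.

37.4 km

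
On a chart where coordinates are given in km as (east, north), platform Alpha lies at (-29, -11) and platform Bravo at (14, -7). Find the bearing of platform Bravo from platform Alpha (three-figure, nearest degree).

085°

Δeast = 14 − -29 = 43.00; Δnorth = -7 − -11 = 4.00.
Bearing = atan2(Δeast, Δnorth) mod 360° = 84.69° ≈ 085°.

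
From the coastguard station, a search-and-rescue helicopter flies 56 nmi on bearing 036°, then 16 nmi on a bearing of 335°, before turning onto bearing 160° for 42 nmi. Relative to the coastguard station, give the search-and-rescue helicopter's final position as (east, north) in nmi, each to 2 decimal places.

Leg 1 (036°, 56 nmi): east 56 sin 36° = 32.92, north 56 cos 36° = 45.30
Leg 2 (335°, 16 nmi): east 16 sin 335° = -6.76, north 16 cos 335° = 14.50
Leg 3 (160°, 42 nmi): east 42 sin 160° = 14.36, north 42 cos 160° = -39.47
Summing: 40.52 nmi east, 20.34 nmi north → (40.52, 20.34).

(40.52, 20.34)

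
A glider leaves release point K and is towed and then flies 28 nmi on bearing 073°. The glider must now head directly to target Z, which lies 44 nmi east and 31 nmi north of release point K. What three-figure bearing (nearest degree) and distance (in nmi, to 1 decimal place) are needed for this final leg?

037°, 28.6 nmi

Leg 1 (073°, 28 nmi): east 28 sin 73° = 26.78, north 28 cos 73° = 8.19
Current position: (26.78, 8.19). Target: (44, 31). Remaining: Δeast = 17.22, Δnorth = 22.81.
Bearing = atan2(17.22, 22.81) mod 360° = 37.05°; distance = √((17.22)² + (22.81)²) = 28.585 nmi.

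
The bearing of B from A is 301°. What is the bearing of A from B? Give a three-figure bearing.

Back-bearing = 301° − 180° = 121°.

121°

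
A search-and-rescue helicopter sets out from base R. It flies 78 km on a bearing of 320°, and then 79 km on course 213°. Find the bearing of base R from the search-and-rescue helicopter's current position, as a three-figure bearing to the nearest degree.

Leg 1 (320°, 78 km): east 78 sin 320° = -50.14, north 78 cos 320° = 59.75
Leg 2 (213°, 79 km): east 79 sin 213° = -43.03, north 79 cos 213° = -66.25
Net displacement: -93.16 east, -6.50 north. Direction back to start is (93.16, 6.50): bearing = atan2(93.16, 6.50) mod 360° = 86.01° ≈ 086°.

086°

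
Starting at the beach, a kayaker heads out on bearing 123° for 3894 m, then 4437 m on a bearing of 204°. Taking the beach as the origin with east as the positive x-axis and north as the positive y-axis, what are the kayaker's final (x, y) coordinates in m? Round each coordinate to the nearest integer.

(1461, -6174)

Leg 1 (123°, 3894 m): east 3894 sin 123° = 3265.78, north 3894 cos 123° = -2120.82
Leg 2 (204°, 4437 m): east 4437 sin 204° = -1804.69, north 4437 cos 204° = -4053.40
Summing: 1461.09 m east, -6174.23 m north → (1461, -6174).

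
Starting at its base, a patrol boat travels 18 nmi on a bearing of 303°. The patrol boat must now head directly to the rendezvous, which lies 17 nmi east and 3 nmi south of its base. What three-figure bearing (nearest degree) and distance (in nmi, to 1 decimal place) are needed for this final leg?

Leg 1 (303°, 18 nmi): east 18 sin 303° = -15.10, north 18 cos 303° = 9.80
Current position: (-15.10, 9.80). Target: (17, -3). Remaining: Δeast = 32.10, Δnorth = -12.80.
Bearing = atan2(32.10, -12.80) mod 360° = 111.75°; distance = √((32.10)² + (-12.80)²) = 34.556 nmi.

112°, 34.6 nmi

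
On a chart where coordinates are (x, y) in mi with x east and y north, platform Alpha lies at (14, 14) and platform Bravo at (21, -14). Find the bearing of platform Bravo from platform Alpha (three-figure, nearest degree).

Δeast = 21 − 14 = 7.00; Δnorth = -14 − 14 = -28.00.
Bearing = atan2(Δeast, Δnorth) mod 360° = 165.96° ≈ 166°.

166°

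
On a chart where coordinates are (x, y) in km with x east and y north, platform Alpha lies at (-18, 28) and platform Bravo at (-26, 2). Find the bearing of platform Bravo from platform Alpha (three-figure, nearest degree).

197°

Δeast = -26 − -18 = -8.00; Δnorth = 2 − 28 = -26.00.
Bearing = atan2(Δeast, Δnorth) mod 360° = 197.10° ≈ 197°.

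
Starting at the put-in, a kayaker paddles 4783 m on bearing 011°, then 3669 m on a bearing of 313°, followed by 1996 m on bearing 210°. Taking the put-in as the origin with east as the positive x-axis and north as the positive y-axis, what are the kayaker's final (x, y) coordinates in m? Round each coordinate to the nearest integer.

(-2769, 5469)

Leg 1 (011°, 4783 m): east 4783 sin 11° = 912.64, north 4783 cos 11° = 4695.12
Leg 2 (313°, 3669 m): east 3669 sin 313° = -2683.34, north 3669 cos 313° = 2502.25
Leg 3 (210°, 1996 m): east 1996 sin 210° = -998.00, north 1996 cos 210° = -1728.59
Summing: -2768.70 m east, 5468.79 m north → (-2769, 5469).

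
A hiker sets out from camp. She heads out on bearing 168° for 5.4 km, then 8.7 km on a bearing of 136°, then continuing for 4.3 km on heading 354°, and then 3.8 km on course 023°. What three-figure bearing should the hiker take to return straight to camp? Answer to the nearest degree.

295°

Leg 1 (168°, 5.4 km): east 5.4 sin 168° = 1.12, north 5.4 cos 168° = -5.28
Leg 2 (136°, 8.7 km): east 8.7 sin 136° = 6.04, north 8.7 cos 136° = -6.26
Leg 3 (354°, 4.3 km): east 4.3 sin 354° = -0.45, north 4.3 cos 354° = 4.28
Leg 4 (023°, 3.8 km): east 3.8 sin 23° = 1.48, north 3.8 cos 23° = 3.50
Net displacement: 8.20 east, -3.77 north. Direction back to start is (-8.20, 3.77): bearing = atan2(-8.20, 3.77) mod 360° = 294.66° ≈ 295°.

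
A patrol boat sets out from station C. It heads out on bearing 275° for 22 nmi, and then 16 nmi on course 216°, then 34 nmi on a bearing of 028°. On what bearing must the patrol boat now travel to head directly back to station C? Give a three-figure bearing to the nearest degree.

Leg 1 (275°, 22 nmi): east 22 sin 275° = -21.92, north 22 cos 275° = 1.92
Leg 2 (216°, 16 nmi): east 16 sin 216° = -9.40, north 16 cos 216° = -12.94
Leg 3 (028°, 34 nmi): east 34 sin 28° = 15.96, north 34 cos 28° = 30.02
Net displacement: -15.36 east, 18.99 north. Direction back to start is (15.36, -18.99): bearing = atan2(15.36, -18.99) mod 360° = 141.04° ≈ 141°.

141°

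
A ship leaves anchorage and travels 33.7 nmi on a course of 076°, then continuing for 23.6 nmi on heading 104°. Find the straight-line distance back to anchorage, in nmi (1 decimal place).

Leg 1 (076°, 33.7 nmi): east 33.7 sin 76° = 32.70, north 33.7 cos 76° = 8.15
Leg 2 (104°, 23.6 nmi): east 23.6 sin 104° = 22.90, north 23.6 cos 104° = -5.71
Net: 55.60 east, 2.44 north. Distance = √((55.60)² + (2.44)²) = 55.652 nmi.

55.7 nmi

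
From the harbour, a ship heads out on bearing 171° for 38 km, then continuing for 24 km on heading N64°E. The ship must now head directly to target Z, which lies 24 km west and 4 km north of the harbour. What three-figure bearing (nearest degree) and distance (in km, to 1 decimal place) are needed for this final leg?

301°, 60.1 km

Leg 1 (171°, 38 km): east 38 sin 171° = 5.94, north 38 cos 171° = -37.53
Leg 2 (N64°E, 24 km): east 24 sin 64° = 21.57, north 24 cos 64° = 10.52
Current position: (27.52, -27.01). Target: (-24, 4). Remaining: Δeast = -51.52, Δnorth = 31.01.
Bearing = atan2(-51.52, 31.01) mod 360° = 301.05°; distance = √((-51.52)² + (31.01)²) = 60.129 km.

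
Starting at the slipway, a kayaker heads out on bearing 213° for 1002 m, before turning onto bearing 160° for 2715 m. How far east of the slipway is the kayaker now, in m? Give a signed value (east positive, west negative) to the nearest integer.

Leg 1 (213°, 1002 m): east 1002 sin 213° = -545.73, north 1002 cos 213° = -840.35
Leg 2 (160°, 2715 m): east 2715 sin 160° = 928.58, north 2715 cos 160° = -2551.27
Net east component: 382.86 m.

383 m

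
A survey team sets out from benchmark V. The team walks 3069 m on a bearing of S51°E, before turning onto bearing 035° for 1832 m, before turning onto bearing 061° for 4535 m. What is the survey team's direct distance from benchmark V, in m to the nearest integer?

Leg 1 (S51°E, 3069 m): east 3069 sin 129° = 2385.06, north 3069 cos 129° = -1931.38
Leg 2 (035°, 1832 m): east 1832 sin 35° = 1050.79, north 1832 cos 35° = 1500.69
Leg 3 (061°, 4535 m): east 4535 sin 61° = 3966.40, north 4535 cos 61° = 2198.61
Net: 7402.25 east, 1767.91 north. Distance = √((7402.25)² + (1767.91)²) = 7610.445 m.

7610 m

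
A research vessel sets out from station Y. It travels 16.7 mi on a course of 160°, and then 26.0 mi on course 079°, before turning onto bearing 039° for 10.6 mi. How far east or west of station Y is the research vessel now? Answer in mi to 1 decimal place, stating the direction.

37.9 mi east

Leg 1 (160°, 16.7 mi): east 16.7 sin 160° = 5.71, north 16.7 cos 160° = -15.69
Leg 2 (079°, 26.0 mi): east 26.0 sin 79° = 25.52, north 26.0 cos 79° = 4.96
Leg 3 (039°, 10.6 mi): east 10.6 sin 39° = 6.67, north 10.6 cos 39° = 8.24
Net east component: 37.90 mi.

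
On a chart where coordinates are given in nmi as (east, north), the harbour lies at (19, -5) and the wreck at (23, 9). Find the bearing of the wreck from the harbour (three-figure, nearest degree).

016°

Δeast = 23 − 19 = 4.00; Δnorth = 9 − -5 = 14.00.
Bearing = atan2(Δeast, Δnorth) mod 360° = 15.95° ≈ 016°.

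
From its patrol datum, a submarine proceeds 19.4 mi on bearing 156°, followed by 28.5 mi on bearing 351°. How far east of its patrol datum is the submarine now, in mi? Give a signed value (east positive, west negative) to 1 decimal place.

3.4 mi

Leg 1 (156°, 19.4 mi): east 19.4 sin 156° = 7.89, north 19.4 cos 156° = -17.72
Leg 2 (351°, 28.5 mi): east 28.5 sin 351° = -4.46, north 28.5 cos 351° = 28.15
Net east component: 3.43 mi.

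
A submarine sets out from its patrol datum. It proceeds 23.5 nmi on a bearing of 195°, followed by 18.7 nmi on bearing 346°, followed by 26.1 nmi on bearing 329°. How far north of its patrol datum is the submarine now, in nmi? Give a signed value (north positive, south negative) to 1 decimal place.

17.8 nmi

Leg 1 (195°, 23.5 nmi): east 23.5 sin 195° = -6.08, north 23.5 cos 195° = -22.70
Leg 2 (346°, 18.7 nmi): east 18.7 sin 346° = -4.52, north 18.7 cos 346° = 18.14
Leg 3 (329°, 26.1 nmi): east 26.1 sin 329° = -13.44, north 26.1 cos 329° = 22.37
Net north component: 17.82 nmi.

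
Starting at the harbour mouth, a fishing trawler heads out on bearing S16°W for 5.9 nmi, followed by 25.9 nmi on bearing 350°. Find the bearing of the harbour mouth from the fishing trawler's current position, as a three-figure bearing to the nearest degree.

Leg 1 (S16°W, 5.9 nmi): east 5.9 sin 196° = -1.63, north 5.9 cos 196° = -5.67
Leg 2 (350°, 25.9 nmi): east 25.9 sin 350° = -4.50, north 25.9 cos 350° = 25.51
Net displacement: -6.12 east, 19.84 north. Direction back to start is (6.12, -19.84): bearing = atan2(6.12, -19.84) mod 360° = 162.84° ≈ 163°.

163°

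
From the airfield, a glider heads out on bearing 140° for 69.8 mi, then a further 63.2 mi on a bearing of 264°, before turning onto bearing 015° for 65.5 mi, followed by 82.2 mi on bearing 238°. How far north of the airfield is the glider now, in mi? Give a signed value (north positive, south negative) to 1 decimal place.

Leg 1 (140°, 69.8 mi): east 69.8 sin 140° = 44.87, north 69.8 cos 140° = -53.47
Leg 2 (264°, 63.2 mi): east 63.2 sin 264° = -62.85, north 63.2 cos 264° = -6.61
Leg 3 (015°, 65.5 mi): east 65.5 sin 15° = 16.95, north 65.5 cos 15° = 63.27
Leg 4 (238°, 82.2 mi): east 82.2 sin 238° = -69.71, north 82.2 cos 238° = -43.56
Net north component: -40.37 mi.

-40.4 mi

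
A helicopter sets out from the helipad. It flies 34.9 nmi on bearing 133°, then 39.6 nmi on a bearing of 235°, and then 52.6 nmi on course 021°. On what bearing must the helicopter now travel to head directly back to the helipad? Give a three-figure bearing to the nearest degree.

Leg 1 (133°, 34.9 nmi): east 34.9 sin 133° = 25.52, north 34.9 cos 133° = -23.80
Leg 2 (235°, 39.6 nmi): east 39.6 sin 235° = -32.44, north 39.6 cos 235° = -22.71
Leg 3 (021°, 52.6 nmi): east 52.6 sin 21° = 18.85, north 52.6 cos 21° = 49.11
Net displacement: 11.94 east, 2.59 north. Direction back to start is (-11.94, -2.59): bearing = atan2(-11.94, -2.59) mod 360° = 257.75° ≈ 258°.

258°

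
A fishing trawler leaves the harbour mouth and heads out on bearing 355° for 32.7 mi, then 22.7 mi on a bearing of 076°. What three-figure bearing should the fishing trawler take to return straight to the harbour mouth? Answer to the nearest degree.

Leg 1 (355°, 32.7 mi): east 32.7 sin 355° = -2.85, north 32.7 cos 355° = 32.58
Leg 2 (076°, 22.7 mi): east 22.7 sin 76° = 22.03, north 22.7 cos 76° = 5.49
Net displacement: 19.18 east, 38.07 north. Direction back to start is (-19.18, -38.07): bearing = atan2(-19.18, -38.07) mod 360° = 206.74° ≈ 207°.

207°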